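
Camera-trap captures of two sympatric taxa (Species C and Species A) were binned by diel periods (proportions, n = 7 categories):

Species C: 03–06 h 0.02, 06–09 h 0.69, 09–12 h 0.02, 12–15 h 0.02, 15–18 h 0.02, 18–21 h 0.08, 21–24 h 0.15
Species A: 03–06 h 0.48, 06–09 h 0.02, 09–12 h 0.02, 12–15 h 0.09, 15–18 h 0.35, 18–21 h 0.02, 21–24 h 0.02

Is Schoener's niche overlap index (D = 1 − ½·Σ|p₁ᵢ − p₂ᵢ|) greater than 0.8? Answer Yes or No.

No

Σ|p₁ᵢ − p₂ᵢ| = 0.46 + 0.67 + 0.00 + 0.07 + 0.33 + 0.06 + 0.13 = 1.72
D = 1 − ½ × 1.72 = 1 − 0.860 = 0.1400
D = 0.1400 < 0.8 → No.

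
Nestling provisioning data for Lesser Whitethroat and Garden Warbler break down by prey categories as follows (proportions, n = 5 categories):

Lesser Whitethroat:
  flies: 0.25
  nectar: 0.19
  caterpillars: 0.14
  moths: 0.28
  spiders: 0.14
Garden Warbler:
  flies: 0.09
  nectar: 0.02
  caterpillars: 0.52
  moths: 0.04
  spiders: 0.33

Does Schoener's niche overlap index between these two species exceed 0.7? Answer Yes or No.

Σ|p₁ᵢ − p₂ᵢ| = 0.16 + 0.17 + 0.38 + 0.24 + 0.19 = 1.14
D = 1 − ½ × 1.14 = 1 − 0.570 = 0.4300
D = 0.4300 < 0.7 → No.

No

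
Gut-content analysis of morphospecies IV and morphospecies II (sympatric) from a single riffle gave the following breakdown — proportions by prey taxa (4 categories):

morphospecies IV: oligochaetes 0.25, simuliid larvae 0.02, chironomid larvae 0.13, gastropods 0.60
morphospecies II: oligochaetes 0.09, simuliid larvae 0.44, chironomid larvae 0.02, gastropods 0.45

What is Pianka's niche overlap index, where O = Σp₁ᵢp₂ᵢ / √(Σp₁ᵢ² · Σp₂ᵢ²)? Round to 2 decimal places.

Σ p₁ᵢp₂ᵢ = 0.0225 + 0.0088 + 0.0026 + 0.2700 = 0.3039
Σp_1ᵢ² = 0.25² + 0.02² + 0.13² + 0.60² = 0.0625 + 0.0004 + 0.0169 + 0.3600 = 0.4398
Σp_2ᵢ² = 0.09² + 0.44² + 0.02² + 0.45² = 0.0081 + 0.1936 + 0.0004 + 0.2025 = 0.4046
O = 0.3039 / √(0.4398 × 0.4046) = 0.3039 / 0.42183 = 0.7204

0.72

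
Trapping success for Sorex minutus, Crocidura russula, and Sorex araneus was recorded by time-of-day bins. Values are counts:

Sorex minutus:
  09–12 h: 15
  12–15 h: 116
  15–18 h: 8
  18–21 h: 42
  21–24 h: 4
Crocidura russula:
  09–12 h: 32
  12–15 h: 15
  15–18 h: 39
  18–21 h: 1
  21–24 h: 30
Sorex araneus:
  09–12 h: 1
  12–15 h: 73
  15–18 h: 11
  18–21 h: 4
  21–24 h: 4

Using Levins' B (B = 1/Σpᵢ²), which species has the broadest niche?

Proportions for Sorex minutus (n=185): 15/185=0.0811, 116/185=0.6270, 8/185=0.0432, 42/185=0.2270, 4/185=0.0216
Proportions for Crocidura russula (n=117): 32/117=0.2735, 15/117=0.1282, 39/117=0.3333, 1/117=0.0085, 30/117=0.2564
Proportions for Sorex araneus (n=93): 1/93=0.0108, 73/93=0.7849, 11/93=0.1183, 4/93=0.0430, 4/93=0.0430
Σp_minuᵢ² = 0.0811² + 0.6270² + 0.0432² + 0.2270² + 0.0216² = 0.006577 + 0.393129 + 0.001866 + 0.051529 + 0.000467 = 0.453568
B_minu = 1 / 0.453568 = 2.2047
Σp_russᵢ² = 0.2735² + 0.1282² + 0.3333² + 0.0085² + 0.2564² = 0.074802 + 0.016435 + 0.111089 + 0.000072 + 0.065741 = 0.268139
B_russ = 1 / 0.268139 = 3.7294
Σp_aranᵢ² = 0.0108² + 0.7849² + 0.1183² + 0.0430² + 0.0430² = 0.000117 + 0.616068 + 0.013995 + 0.001849 + 0.001849 = 0.633878
B_aran = 1 / 0.633878 = 1.5776
Highest B → broadest niche (most generalist): Crocidura russula (B = 3.73).

Crocidura russula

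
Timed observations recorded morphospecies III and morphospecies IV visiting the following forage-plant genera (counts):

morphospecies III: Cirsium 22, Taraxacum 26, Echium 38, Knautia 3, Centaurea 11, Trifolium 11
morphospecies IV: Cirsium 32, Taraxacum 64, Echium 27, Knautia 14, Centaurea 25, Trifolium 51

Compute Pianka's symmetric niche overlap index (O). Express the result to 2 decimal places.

Proportions for morphospecies III (n=111): 22/111=0.1982, 26/111=0.2342, 38/111=0.3423, 3/111=0.0270, 11/111=0.0991, 11/111=0.0991
Proportions for morphospecies IV (n=213): 32/213=0.1502, 64/213=0.3005, 27/213=0.1268, 14/213=0.0657, 25/213=0.1174, 51/213=0.2394
Σ p₁ᵢp₂ᵢ = 0.029770 + 0.070377 + 0.043404 + 0.001774 + 0.011634 + 0.023725 = 0.180684
Σp_1ᵢ² = 0.1982² + 0.2342² + 0.3423² + 0.0270² + 0.0991² + 0.0991² = 0.039283 + 0.054850 + 0.117169 + 0.000729 + 0.009821 + 0.009821 = 0.231673
Σp_2ᵢ² = 0.1502² + 0.3005² + 0.1268² + 0.0657² + 0.1174² + 0.2394² = 0.022560 + 0.090300 + 0.016078 + 0.004316 + 0.013783 + 0.057312 = 0.204349
O = 0.180684 / √(0.231673 × 0.204349) = 0.180684 / 0.2175825 = 0.8304

0.83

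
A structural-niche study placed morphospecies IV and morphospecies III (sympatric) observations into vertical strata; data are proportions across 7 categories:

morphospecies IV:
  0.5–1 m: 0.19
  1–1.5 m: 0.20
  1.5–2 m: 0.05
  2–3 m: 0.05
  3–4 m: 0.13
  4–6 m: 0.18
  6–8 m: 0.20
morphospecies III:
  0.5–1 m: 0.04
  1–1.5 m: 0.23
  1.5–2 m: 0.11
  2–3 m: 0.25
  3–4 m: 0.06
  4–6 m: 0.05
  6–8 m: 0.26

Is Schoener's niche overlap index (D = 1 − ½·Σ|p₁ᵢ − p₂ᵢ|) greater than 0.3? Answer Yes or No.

Σ|p₁ᵢ − p₂ᵢ| = 0.15 + 0.03 + 0.06 + 0.20 + 0.07 + 0.13 + 0.06 = 0.70
D = 1 − ½ × 0.70 = 1 − 0.350 = 0.6500
D = 0.6500 > 0.3 → Yes.

Yes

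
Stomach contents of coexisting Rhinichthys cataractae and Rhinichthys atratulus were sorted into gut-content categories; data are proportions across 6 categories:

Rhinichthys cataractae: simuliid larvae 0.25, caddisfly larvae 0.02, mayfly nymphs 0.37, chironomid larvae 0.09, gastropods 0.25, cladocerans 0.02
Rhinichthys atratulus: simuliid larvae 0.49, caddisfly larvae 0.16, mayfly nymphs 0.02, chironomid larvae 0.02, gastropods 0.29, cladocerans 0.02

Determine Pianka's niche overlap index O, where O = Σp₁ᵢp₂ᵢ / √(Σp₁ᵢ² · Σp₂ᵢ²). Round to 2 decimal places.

0.67

Σ p₁ᵢp₂ᵢ = 0.1225 + 0.0032 + 0.0074 + 0.0018 + 0.0725 + 0.0004 = 0.2078
Σp_1ᵢ² = 0.25² + 0.02² + 0.37² + 0.09² + 0.25² + 0.02² = 0.0625 + 0.0004 + 0.1369 + 0.0081 + 0.0625 + 0.0004 = 0.2708
Σp_2ᵢ² = 0.49² + 0.16² + 0.02² + 0.02² + 0.29² + 0.02² = 0.2401 + 0.0256 + 0.0004 + 0.0004 + 0.0841 + 0.0004 = 0.3510
O = 0.2078 / √(0.2708 × 0.3510) = 0.2078 / 0.30830 = 0.6740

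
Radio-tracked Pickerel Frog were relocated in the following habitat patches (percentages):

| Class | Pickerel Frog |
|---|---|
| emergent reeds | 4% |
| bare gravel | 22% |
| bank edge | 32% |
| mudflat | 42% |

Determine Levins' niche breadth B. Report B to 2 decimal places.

3.04

Convert percentages to proportions (divide by 100).
Σpᵢ² = 0.04² + 0.22² + 0.32² + 0.42² = 0.0016 + 0.0484 + 0.1024 + 0.1764 = 0.3288
B = 1 / 0.3288 = 3.0414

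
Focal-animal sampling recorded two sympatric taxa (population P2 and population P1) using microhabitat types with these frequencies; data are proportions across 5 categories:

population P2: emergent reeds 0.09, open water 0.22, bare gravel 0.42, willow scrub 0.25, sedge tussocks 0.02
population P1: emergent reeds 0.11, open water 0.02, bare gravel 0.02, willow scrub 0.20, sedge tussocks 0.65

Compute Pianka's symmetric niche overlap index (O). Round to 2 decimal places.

0.23

Σ p₁ᵢp₂ᵢ = 0.0099 + 0.0044 + 0.0084 + 0.0500 + 0.0130 = 0.0857
Σp_1ᵢ² = 0.09² + 0.22² + 0.42² + 0.25² + 0.02² = 0.0081 + 0.0484 + 0.1764 + 0.0625 + 0.0004 = 0.2958
Σp_2ᵢ² = 0.11² + 0.02² + 0.02² + 0.20² + 0.65² = 0.0121 + 0.0004 + 0.0004 + 0.0400 + 0.4225 = 0.4754
O = 0.0857 / √(0.2958 × 0.4754) = 0.0857 / 0.37500 = 0.2285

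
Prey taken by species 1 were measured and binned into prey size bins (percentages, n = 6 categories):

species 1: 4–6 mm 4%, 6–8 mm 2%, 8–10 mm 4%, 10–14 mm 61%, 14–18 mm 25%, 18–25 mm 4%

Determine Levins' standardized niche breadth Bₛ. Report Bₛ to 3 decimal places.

Convert percentages to proportions (divide by 100).
Σpᵢ² = 0.04² + 0.02² + 0.04² + 0.61² + 0.25² + 0.04² = 0.0016 + 0.0004 + 0.0016 + 0.3721 + 0.0625 + 0.0016 = 0.4398
B = 1 / 0.4398 = 2.27376
Bₛ = (B − 1)/(n − 1) = (2.27376 − 1)/(6 − 1) = 1.27376/5 = 0.25475

0.255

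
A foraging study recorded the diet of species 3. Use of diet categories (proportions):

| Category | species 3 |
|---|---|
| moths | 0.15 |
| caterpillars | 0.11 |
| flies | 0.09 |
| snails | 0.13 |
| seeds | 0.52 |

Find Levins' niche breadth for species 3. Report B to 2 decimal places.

Σpᵢ² = 0.15² + 0.11² + 0.09² + 0.13² + 0.52² = 0.0225 + 0.0121 + 0.0081 + 0.0169 + 0.2704 = 0.3300
B = 1 / 0.3300 = 3.0303

3.03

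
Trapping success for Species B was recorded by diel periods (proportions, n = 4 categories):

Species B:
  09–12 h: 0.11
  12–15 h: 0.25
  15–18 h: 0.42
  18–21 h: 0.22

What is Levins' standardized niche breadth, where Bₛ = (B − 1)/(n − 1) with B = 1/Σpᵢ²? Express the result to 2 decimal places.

Σpᵢ² = 0.11² + 0.25² + 0.42² + 0.22² = 0.0121 + 0.0625 + 0.1764 + 0.0484 = 0.2994
B = 1 / 0.2994 = 3.3400
Bₛ = (B − 1)/(n − 1) = (3.3400 − 1)/(4 − 1) = 2.3400/3 = 0.7800

0.78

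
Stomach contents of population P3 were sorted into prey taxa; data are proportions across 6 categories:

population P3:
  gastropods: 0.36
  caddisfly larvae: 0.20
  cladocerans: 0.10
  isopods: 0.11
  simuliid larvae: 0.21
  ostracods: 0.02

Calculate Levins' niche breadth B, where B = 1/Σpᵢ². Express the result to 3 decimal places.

Σpᵢ² = 0.36² + 0.20² + 0.10² + 0.11² + 0.21² + 0.02² = 0.1296 + 0.0400 + 0.0100 + 0.0121 + 0.0441 + 0.0004 = 0.2362
B = 1 / 0.2362 = 4.23370

4.234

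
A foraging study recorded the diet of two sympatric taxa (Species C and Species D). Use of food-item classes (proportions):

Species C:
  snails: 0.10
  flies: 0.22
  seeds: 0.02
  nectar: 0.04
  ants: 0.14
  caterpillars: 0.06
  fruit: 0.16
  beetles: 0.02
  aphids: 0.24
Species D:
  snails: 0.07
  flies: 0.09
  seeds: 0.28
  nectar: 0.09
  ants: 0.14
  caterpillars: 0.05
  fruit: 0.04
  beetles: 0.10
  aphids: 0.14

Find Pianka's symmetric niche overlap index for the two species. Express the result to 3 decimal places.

0.629

Σ p₁ᵢp₂ᵢ = 0.0070 + 0.0198 + 0.0056 + 0.0036 + 0.0196 + 0.0030 + 0.0064 + 0.0020 + 0.0336 = 0.1006
Σp_1ᵢ² = 0.10² + 0.22² + 0.02² + 0.04² + 0.14² + 0.06² + 0.16² + 0.02² + 0.24² = 0.0100 + 0.0484 + 0.0004 + 0.0016 + 0.0196 + 0.0036 + 0.0256 + 0.0004 + 0.0576 = 0.1672
Σp_2ᵢ² = 0.07² + 0.09² + 0.28² + 0.09² + 0.14² + 0.05² + 0.04² + 0.10² + 0.14² = 0.0049 + 0.0081 + 0.0784 + 0.0081 + 0.0196 + 0.0025 + 0.0016 + 0.0100 + 0.0196 = 0.1528
O = 0.1006 / √(0.1672 × 0.1528) = 0.1006 / 0.159838 = 0.62939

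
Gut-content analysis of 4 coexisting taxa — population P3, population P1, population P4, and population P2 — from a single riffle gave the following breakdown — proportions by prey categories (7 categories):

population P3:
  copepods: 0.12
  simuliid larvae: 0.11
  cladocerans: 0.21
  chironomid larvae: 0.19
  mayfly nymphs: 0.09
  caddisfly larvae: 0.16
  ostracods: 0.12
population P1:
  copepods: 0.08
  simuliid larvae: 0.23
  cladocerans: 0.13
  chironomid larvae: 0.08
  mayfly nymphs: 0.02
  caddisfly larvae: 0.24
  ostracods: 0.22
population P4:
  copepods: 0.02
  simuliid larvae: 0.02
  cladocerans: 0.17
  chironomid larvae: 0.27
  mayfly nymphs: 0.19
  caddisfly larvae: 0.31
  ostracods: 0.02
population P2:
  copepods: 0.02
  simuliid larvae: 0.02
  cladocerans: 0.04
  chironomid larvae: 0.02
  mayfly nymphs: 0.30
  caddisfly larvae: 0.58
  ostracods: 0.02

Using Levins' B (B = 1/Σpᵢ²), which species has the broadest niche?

population P3

Σp_P3ᵢ² = 0.12² + 0.11² + 0.21² + 0.19² + 0.09² + 0.16² + 0.12² = 0.0144 + 0.0121 + 0.0441 + 0.0361 + 0.0081 + 0.0256 + 0.0144 = 0.1548
B_P3 = 1 / 0.1548 = 6.4599
Σp_P1ᵢ² = 0.08² + 0.23² + 0.13² + 0.08² + 0.02² + 0.24² + 0.22² = 0.0064 + 0.0529 + 0.0169 + 0.0064 + 0.0004 + 0.0576 + 0.0484 = 0.1890
B_P1 = 1 / 0.1890 = 5.2910
Σp_P4ᵢ² = 0.02² + 0.02² + 0.17² + 0.27² + 0.19² + 0.31² + 0.02² = 0.0004 + 0.0004 + 0.0289 + 0.0729 + 0.0361 + 0.0961 + 0.0004 = 0.2352
B_P4 = 1 / 0.2352 = 4.2517
Σp_P2ᵢ² = 0.02² + 0.02² + 0.04² + 0.02² + 0.30² + 0.58² + 0.02² = 0.0004 + 0.0004 + 0.0016 + 0.0004 + 0.0900 + 0.3364 + 0.0004 = 0.4296
B_P2 = 1 / 0.4296 = 2.3277
Highest B → broadest niche (most generalist): population P3 (B = 6.46).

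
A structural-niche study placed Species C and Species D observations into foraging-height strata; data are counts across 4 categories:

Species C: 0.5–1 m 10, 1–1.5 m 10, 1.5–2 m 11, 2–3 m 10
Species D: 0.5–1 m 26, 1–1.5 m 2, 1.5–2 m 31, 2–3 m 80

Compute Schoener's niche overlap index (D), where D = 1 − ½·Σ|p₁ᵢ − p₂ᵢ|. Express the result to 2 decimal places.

Proportions for Species C (n=41): 10/41=0.2439, 10/41=0.2439, 11/41=0.2683, 10/41=0.2439
Proportions for Species D (n=139): 26/139=0.1871, 2/139=0.0144, 31/139=0.2230, 80/139=0.5755
Σ|p₁ᵢ − p₂ᵢ| = 0.0568 + 0.2295 + 0.0453 + 0.3316 = 0.6632
D = 1 − ½ × 0.6632 = 1 − 0.33160 = 0.66840

0.67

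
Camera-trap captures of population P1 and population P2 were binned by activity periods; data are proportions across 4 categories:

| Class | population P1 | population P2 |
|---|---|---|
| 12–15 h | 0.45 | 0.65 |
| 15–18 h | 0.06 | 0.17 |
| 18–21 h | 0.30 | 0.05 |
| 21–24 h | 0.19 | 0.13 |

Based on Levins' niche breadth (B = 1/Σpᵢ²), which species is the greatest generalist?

Σp_P1ᵢ² = 0.45² + 0.06² + 0.30² + 0.19² = 0.2025 + 0.0036 + 0.0900 + 0.0361 = 0.3322
B_P1 = 1 / 0.3322 = 3.0102
Σp_P2ᵢ² = 0.65² + 0.17² + 0.05² + 0.13² = 0.4225 + 0.0289 + 0.0025 + 0.0169 = 0.4708
B_P2 = 1 / 0.4708 = 2.1240
Highest B → broadest niche (most generalist): population P1 (B = 3.01).

population P1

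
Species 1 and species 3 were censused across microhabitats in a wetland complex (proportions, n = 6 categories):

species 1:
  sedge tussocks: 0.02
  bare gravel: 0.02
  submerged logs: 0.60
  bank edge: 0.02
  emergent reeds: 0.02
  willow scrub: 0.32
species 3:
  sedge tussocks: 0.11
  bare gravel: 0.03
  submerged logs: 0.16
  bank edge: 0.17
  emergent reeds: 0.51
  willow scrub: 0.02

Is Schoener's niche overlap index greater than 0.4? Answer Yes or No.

No

Σ|p₁ᵢ − p₂ᵢ| = 0.09 + 0.01 + 0.44 + 0.15 + 0.49 + 0.30 = 1.48
D = 1 − ½ × 1.48 = 1 − 0.740 = 0.2600
D = 0.2600 < 0.4 → No.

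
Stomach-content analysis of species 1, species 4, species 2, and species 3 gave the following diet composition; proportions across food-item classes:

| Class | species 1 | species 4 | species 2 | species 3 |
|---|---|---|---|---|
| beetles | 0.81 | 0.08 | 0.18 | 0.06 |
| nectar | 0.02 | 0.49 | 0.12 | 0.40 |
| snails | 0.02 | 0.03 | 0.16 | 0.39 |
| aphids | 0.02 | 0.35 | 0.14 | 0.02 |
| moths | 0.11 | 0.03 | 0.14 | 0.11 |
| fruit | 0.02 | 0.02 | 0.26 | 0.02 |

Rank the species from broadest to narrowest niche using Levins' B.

Σp_1ᵢ² = 0.81² + 0.02² + 0.02² + 0.02² + 0.11² + 0.02² = 0.6561 + 0.0004 + 0.0004 + 0.0004 + 0.0121 + 0.0004 = 0.6698
B_1 = 1 / 0.6698 = 1.4930
Σp_4ᵢ² = 0.08² + 0.49² + 0.03² + 0.35² + 0.03² + 0.02² = 0.0064 + 0.2401 + 0.0009 + 0.1225 + 0.0009 + 0.0004 = 0.3712
B_4 = 1 / 0.3712 = 2.6940
Σp_2ᵢ² = 0.18² + 0.12² + 0.16² + 0.14² + 0.14² + 0.26² = 0.0324 + 0.0144 + 0.0256 + 0.0196 + 0.0196 + 0.0676 = 0.1792
B_2 = 1 / 0.1792 = 5.5804
Σp_3ᵢ² = 0.06² + 0.40² + 0.39² + 0.02² + 0.11² + 0.02² = 0.0036 + 0.1600 + 0.1521 + 0.0004 + 0.0121 + 0.0004 = 0.3286
B_3 = 1 / 0.3286 = 3.0432
Ranking by B (broadest → narrowest): species 2 (5.58) > species 3 (3.04) > species 4 (2.69) > species 1 (1.49)

species 2 > species 3 > species 4 > species 1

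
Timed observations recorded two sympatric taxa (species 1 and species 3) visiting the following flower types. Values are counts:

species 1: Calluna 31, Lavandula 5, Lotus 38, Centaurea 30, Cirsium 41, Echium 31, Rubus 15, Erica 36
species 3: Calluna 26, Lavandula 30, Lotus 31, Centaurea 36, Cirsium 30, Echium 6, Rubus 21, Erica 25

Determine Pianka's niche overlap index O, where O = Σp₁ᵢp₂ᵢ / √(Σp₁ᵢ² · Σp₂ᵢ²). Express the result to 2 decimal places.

0.88

Proportions for species 1 (n=227): 31/227=0.1366, 5/227=0.0220, 38/227=0.1674, 30/227=0.1322, 41/227=0.1806, 31/227=0.1366, 15/227=0.0661, 36/227=0.1586
Proportions for species 3 (n=205): 26/205=0.1268, 30/205=0.1463, 31/205=0.1512, 36/205=0.1756, 30/205=0.1463, 6/205=0.0293, 21/205=0.1024, 25/205=0.1220
Σ p₁ᵢp₂ᵢ = 0.017321 + 0.003219 + 0.025311 + 0.023214 + 0.026422 + 0.004002 + 0.006769 + 0.019349 = 0.125607
Σp_1ᵢ² = 0.1366² + 0.0220² + 0.1674² + 0.1322² + 0.1806² + 0.1366² + 0.0661² + 0.1586² = 0.018660 + 0.000484 + 0.028023 + 0.017477 + 0.032616 + 0.018660 + 0.004369 + 0.025154 = 0.145443
Σp_2ᵢ² = 0.1268² + 0.1463² + 0.1512² + 0.1756² + 0.1463² + 0.0293² + 0.1024² + 0.1220² = 0.016078 + 0.021404 + 0.022861 + 0.030835 + 0.021404 + 0.000858 + 0.010486 + 0.014884 = 0.138810
O = 0.125607 / √(0.145443 × 0.138810) = 0.125607 / 0.1420878 = 0.8840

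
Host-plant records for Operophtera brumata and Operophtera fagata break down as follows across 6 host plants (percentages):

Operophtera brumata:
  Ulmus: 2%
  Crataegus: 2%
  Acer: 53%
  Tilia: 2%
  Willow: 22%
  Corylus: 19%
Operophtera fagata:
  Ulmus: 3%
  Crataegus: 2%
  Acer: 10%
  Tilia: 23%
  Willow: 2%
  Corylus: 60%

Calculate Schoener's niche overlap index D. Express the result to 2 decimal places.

0.37

Convert percentages to proportions (divide by 100).
Σ|p₁ᵢ − p₂ᵢ| = 0.01 + 0.00 + 0.43 + 0.21 + 0.20 + 0.41 = 1.26
D = 1 − ½ × 1.26 = 1 − 0.630 = 0.3700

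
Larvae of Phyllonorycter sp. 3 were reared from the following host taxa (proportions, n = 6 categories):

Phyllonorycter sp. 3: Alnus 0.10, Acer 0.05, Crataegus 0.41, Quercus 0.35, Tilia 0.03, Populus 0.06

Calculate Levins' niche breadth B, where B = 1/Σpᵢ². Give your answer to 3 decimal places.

Σpᵢ² = 0.10² + 0.05² + 0.41² + 0.35² + 0.03² + 0.06² = 0.0100 + 0.0025 + 0.1681 + 0.1225 + 0.0009 + 0.0036 = 0.3076
B = 1 / 0.3076 = 3.25098

3.251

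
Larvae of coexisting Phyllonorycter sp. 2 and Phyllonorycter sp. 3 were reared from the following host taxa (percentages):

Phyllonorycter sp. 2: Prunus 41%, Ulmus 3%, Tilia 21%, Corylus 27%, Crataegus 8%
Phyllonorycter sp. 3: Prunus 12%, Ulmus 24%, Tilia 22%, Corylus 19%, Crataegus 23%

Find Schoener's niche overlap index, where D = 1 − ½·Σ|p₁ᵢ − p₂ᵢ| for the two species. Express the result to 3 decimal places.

Convert percentages to proportions (divide by 100).
Σ|p₁ᵢ − p₂ᵢ| = 0.29 + 0.21 + 0.01 + 0.08 + 0.15 = 0.74
D = 1 − ½ × 0.74 = 1 − 0.370 = 0.63000

0.630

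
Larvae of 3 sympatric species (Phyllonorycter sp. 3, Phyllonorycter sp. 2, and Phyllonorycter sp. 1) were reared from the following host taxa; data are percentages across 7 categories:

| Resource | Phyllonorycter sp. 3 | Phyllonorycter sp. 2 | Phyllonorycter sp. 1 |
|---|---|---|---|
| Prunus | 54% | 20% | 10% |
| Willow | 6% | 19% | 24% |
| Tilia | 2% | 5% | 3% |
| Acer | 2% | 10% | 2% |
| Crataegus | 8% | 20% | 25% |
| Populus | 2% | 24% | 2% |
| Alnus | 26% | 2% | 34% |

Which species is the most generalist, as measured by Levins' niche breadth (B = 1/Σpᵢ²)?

Convert percentages to proportions (divide by 100).
Σp_3ᵢ² = 0.54² + 0.06² + 0.02² + 0.02² + 0.08² + 0.02² + 0.26² = 0.2916 + 0.0036 + 0.0004 + 0.0004 + 0.0064 + 0.0004 + 0.0676 = 0.3704
B_3 = 1 / 0.3704 = 2.6998
Σp_2ᵢ² = 0.20² + 0.19² + 0.05² + 0.10² + 0.20² + 0.24² + 0.02² = 0.0400 + 0.0361 + 0.0025 + 0.0100 + 0.0400 + 0.0576 + 0.0004 = 0.1866
B_2 = 1 / 0.1866 = 5.3591
Σp_1ᵢ² = 0.10² + 0.24² + 0.03² + 0.02² + 0.25² + 0.02² + 0.34² = 0.0100 + 0.0576 + 0.0009 + 0.0004 + 0.0625 + 0.0004 + 0.1156 = 0.2474
B_1 = 1 / 0.2474 = 4.0420
Highest B → broadest niche (most generalist): Phyllonorycter sp. 2 (B = 5.36).

Phyllonorycter sp. 2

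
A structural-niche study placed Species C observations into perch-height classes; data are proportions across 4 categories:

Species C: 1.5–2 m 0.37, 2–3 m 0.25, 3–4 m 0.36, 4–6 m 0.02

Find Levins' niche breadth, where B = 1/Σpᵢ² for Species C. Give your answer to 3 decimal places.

3.036

Σpᵢ² = 0.37² + 0.25² + 0.36² + 0.02² = 0.1369 + 0.0625 + 0.1296 + 0.0004 = 0.3294
B = 1 / 0.3294 = 3.03582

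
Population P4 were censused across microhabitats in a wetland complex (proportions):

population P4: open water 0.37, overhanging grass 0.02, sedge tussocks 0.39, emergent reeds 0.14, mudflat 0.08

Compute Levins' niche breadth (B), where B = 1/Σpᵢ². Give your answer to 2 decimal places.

Σpᵢ² = 0.37² + 0.02² + 0.39² + 0.14² + 0.08² = 0.1369 + 0.0004 + 0.1521 + 0.0196 + 0.0064 = 0.3154
B = 1 / 0.3154 = 3.1706

3.17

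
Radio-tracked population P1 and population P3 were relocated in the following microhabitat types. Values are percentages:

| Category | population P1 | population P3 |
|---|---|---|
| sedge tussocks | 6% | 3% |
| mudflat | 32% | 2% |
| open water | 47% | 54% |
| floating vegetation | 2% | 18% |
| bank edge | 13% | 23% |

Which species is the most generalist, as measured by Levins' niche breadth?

population P1

Convert percentages to proportions (divide by 100).
Σp_P1ᵢ² = 0.06² + 0.32² + 0.47² + 0.02² + 0.13² = 0.0036 + 0.1024 + 0.2209 + 0.0004 + 0.0169 = 0.3442
B_P1 = 1 / 0.3442 = 2.9053
Σp_P3ᵢ² = 0.03² + 0.02² + 0.54² + 0.18² + 0.23² = 0.0009 + 0.0004 + 0.2916 + 0.0324 + 0.0529 = 0.3782
B_P3 = 1 / 0.3782 = 2.6441
Highest B → broadest niche (most generalist): population P1 (B = 2.91).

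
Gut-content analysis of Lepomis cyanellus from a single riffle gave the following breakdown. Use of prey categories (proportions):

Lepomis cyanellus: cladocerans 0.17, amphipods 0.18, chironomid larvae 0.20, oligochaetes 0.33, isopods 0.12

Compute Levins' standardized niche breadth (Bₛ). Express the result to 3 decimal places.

0.863

Σpᵢ² = 0.17² + 0.18² + 0.20² + 0.33² + 0.12² = 0.0289 + 0.0324 + 0.0400 + 0.1089 + 0.0144 = 0.2246
B = 1 / 0.2246 = 4.45236
Bₛ = (B − 1)/(n − 1) = (4.45236 − 1)/(5 − 1) = 3.45236/4 = 0.86309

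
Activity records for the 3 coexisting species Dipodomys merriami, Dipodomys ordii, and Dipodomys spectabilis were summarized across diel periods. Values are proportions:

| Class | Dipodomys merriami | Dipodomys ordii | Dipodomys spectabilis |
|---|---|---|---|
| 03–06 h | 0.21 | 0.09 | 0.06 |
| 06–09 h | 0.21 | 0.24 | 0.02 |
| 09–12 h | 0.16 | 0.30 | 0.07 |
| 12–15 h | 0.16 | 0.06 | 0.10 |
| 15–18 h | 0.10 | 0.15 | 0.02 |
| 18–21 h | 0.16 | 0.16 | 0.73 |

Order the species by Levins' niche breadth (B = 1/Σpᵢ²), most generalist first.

Dipodomys merriami > Dipodomys ordii > Dipodomys spectabilis

Σp_merrᵢ² = 0.21² + 0.21² + 0.16² + 0.16² + 0.10² + 0.16² = 0.0441 + 0.0441 + 0.0256 + 0.0256 + 0.0100 + 0.0256 = 0.1750
B_merr = 1 / 0.1750 = 5.7143
Σp_ordiᵢ² = 0.09² + 0.24² + 0.30² + 0.06² + 0.15² + 0.16² = 0.0081 + 0.0576 + 0.0900 + 0.0036 + 0.0225 + 0.0256 = 0.2074
B_ordi = 1 / 0.2074 = 4.8216
Σp_specᵢ² = 0.06² + 0.02² + 0.07² + 0.10² + 0.02² + 0.73² = 0.0036 + 0.0004 + 0.0049 + 0.0100 + 0.0004 + 0.5329 = 0.5522
B_spec = 1 / 0.5522 = 1.8109
Ranking by B (broadest → narrowest): Dipodomys merriami (5.71) > Dipodomys ordii (4.82) > Dipodomys spectabilis (1.81)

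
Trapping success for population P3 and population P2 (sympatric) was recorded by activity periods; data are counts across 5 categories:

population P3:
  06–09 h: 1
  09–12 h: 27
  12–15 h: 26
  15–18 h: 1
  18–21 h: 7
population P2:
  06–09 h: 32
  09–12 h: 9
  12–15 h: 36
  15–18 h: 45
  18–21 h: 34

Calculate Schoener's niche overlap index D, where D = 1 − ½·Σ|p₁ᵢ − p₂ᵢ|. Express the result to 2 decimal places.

0.43

Proportions for population P3 (n=62): 1/62=0.0161, 27/62=0.4355, 26/62=0.4194, 1/62=0.0161, 7/62=0.1129
Proportions for population P2 (n=156): 32/156=0.2051, 9/156=0.0577, 36/156=0.2308, 45/156=0.2885, 34/156=0.2179
Σ|p₁ᵢ − p₂ᵢ| = 0.1890 + 0.3778 + 0.1886 + 0.2724 + 0.1050 = 1.1328
D = 1 − ½ × 1.1328 = 1 − 0.56640 = 0.43360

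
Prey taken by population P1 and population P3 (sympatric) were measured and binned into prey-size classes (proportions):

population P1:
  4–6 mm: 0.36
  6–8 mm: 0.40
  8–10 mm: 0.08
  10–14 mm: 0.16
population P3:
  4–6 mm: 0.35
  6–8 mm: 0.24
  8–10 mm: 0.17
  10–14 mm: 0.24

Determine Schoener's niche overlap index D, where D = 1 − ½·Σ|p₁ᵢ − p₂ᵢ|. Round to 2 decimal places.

Σ|p₁ᵢ − p₂ᵢ| = 0.01 + 0.16 + 0.09 + 0.08 = 0.34
D = 1 − ½ × 0.34 = 1 − 0.170 = 0.8300

0.83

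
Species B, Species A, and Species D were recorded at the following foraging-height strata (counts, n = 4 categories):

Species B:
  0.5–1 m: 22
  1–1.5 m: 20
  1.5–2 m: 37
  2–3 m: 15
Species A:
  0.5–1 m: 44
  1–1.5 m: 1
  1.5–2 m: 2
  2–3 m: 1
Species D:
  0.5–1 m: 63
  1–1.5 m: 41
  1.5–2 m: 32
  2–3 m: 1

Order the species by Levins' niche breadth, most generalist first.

Proportions for Species B (n=94): 22/94=0.2340, 20/94=0.2128, 37/94=0.3936, 15/94=0.1596
Proportions for Species A (n=48): 44/48=0.9167, 1/48=0.0208, 2/48=0.0417, 1/48=0.0208
Proportions for Species D (n=137): 63/137=0.4599, 41/137=0.2993, 32/137=0.2336, 1/137=0.0073
Σp_Bᵢ² = 0.2340² + 0.2128² + 0.3936² + 0.1596² = 0.054756 + 0.045284 + 0.154921 + 0.025472 = 0.280433
B_B = 1 / 0.280433 = 3.5659
Σp_Aᵢ² = 0.9167² + 0.0208² + 0.0417² + 0.0208² = 0.840339 + 0.000433 + 0.001739 + 0.000433 = 0.842944
B_A = 1 / 0.842944 = 1.1863
Σp_Dᵢ² = 0.4599² + 0.2993² + 0.2336² + 0.0073² = 0.211508 + 0.089580 + 0.054569 + 0.000053 = 0.355710
B_D = 1 / 0.355710 = 2.8113
Ranking by B (broadest → narrowest): Species B (3.57) > Species D (2.81) > Species A (1.19)

Species B > Species D > Species A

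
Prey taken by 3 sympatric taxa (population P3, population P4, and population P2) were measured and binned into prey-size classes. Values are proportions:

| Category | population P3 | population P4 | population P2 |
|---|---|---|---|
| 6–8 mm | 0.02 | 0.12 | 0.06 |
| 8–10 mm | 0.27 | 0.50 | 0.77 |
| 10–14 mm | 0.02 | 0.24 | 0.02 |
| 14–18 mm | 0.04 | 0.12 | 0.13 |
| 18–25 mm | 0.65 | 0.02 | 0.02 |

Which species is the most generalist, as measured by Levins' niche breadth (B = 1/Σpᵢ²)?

population P4

Σp_P3ᵢ² = 0.02² + 0.27² + 0.02² + 0.04² + 0.65² = 0.0004 + 0.0729 + 0.0004 + 0.0016 + 0.4225 = 0.4978
B_P3 = 1 / 0.4978 = 2.0088
Σp_P4ᵢ² = 0.12² + 0.50² + 0.24² + 0.12² + 0.02² = 0.0144 + 0.2500 + 0.0576 + 0.0144 + 0.0004 = 0.3368
B_P4 = 1 / 0.3368 = 2.9691
Σp_P2ᵢ² = 0.06² + 0.77² + 0.02² + 0.13² + 0.02² = 0.0036 + 0.5929 + 0.0004 + 0.0169 + 0.0004 = 0.6142
B_P2 = 1 / 0.6142 = 1.6281
Highest B → broadest niche (most generalist): population P4 (B = 2.97).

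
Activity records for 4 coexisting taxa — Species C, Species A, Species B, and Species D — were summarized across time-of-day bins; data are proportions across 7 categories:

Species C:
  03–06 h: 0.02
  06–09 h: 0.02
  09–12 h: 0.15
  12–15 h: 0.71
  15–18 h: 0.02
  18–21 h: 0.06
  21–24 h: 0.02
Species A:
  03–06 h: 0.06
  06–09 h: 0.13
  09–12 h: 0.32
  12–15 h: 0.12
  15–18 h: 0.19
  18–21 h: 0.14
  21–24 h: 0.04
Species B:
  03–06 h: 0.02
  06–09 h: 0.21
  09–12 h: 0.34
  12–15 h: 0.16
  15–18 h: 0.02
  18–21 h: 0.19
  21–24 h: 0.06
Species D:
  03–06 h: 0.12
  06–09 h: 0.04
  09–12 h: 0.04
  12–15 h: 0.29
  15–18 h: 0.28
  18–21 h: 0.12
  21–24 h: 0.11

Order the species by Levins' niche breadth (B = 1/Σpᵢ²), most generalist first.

Species A > Species D > Species B > Species C

Σp_Cᵢ² = 0.02² + 0.02² + 0.15² + 0.71² + 0.02² + 0.06² + 0.02² = 0.0004 + 0.0004 + 0.0225 + 0.5041 + 0.0004 + 0.0036 + 0.0004 = 0.5318
B_C = 1 / 0.5318 = 1.8804
Σp_Aᵢ² = 0.06² + 0.13² + 0.32² + 0.12² + 0.19² + 0.14² + 0.04² = 0.0036 + 0.0169 + 0.1024 + 0.0144 + 0.0361 + 0.0196 + 0.0016 = 0.1946
B_A = 1 / 0.1946 = 5.1387
Σp_Bᵢ² = 0.02² + 0.21² + 0.34² + 0.16² + 0.02² + 0.19² + 0.06² = 0.0004 + 0.0441 + 0.1156 + 0.0256 + 0.0004 + 0.0361 + 0.0036 = 0.2258
B_B = 1 / 0.2258 = 4.4287
Σp_Dᵢ² = 0.12² + 0.04² + 0.04² + 0.29² + 0.28² + 0.12² + 0.11² = 0.0144 + 0.0016 + 0.0016 + 0.0841 + 0.0784 + 0.0144 + 0.0121 = 0.2066
B_D = 1 / 0.2066 = 4.8403
Ranking by B (broadest → narrowest): Species A (5.14) > Species D (4.84) > Species B (4.43) > Species C (1.88)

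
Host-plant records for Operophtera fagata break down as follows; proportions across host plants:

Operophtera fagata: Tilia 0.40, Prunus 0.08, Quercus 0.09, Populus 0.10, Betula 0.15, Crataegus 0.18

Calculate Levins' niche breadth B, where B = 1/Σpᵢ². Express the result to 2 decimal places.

4.18

Σpᵢ² = 0.40² + 0.08² + 0.09² + 0.10² + 0.15² + 0.18² = 0.1600 + 0.0064 + 0.0081 + 0.0100 + 0.0225 + 0.0324 = 0.2394
B = 1 / 0.2394 = 4.1771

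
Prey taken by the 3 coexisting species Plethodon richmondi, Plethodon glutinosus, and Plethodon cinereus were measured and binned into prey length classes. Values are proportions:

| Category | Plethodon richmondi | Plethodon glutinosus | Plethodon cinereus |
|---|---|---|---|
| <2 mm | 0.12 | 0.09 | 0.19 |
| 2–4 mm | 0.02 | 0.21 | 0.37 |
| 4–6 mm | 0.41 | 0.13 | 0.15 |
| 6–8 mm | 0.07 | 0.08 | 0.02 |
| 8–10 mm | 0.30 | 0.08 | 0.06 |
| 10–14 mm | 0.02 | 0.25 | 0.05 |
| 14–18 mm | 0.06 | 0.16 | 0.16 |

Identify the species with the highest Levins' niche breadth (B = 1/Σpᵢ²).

Plethodon glutinosus

Σp_richᵢ² = 0.12² + 0.02² + 0.41² + 0.07² + 0.30² + 0.02² + 0.06² = 0.0144 + 0.0004 + 0.1681 + 0.0049 + 0.0900 + 0.0004 + 0.0036 = 0.2818
B_rich = 1 / 0.2818 = 3.5486
Σp_glutᵢ² = 0.09² + 0.21² + 0.13² + 0.08² + 0.08² + 0.25² + 0.16² = 0.0081 + 0.0441 + 0.0169 + 0.0064 + 0.0064 + 0.0625 + 0.0256 = 0.1700
B_glut = 1 / 0.1700 = 5.8824
Σp_cineᵢ² = 0.19² + 0.37² + 0.15² + 0.02² + 0.06² + 0.05² + 0.16² = 0.0361 + 0.1369 + 0.0225 + 0.0004 + 0.0036 + 0.0025 + 0.0256 = 0.2276
B_cine = 1 / 0.2276 = 4.3937
Highest B → broadest niche (most generalist): Plethodon glutinosus (B = 5.88).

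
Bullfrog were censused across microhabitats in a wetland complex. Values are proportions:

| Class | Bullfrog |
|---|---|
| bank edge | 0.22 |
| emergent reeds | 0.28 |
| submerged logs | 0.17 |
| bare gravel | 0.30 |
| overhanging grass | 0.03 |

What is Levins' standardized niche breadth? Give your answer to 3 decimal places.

0.764

Σpᵢ² = 0.22² + 0.28² + 0.17² + 0.30² + 0.03² = 0.0484 + 0.0784 + 0.0289 + 0.0900 + 0.0009 = 0.2466
B = 1 / 0.2466 = 4.05515
Bₛ = (B − 1)/(n − 1) = (4.05515 − 1)/(5 − 1) = 3.05515/4 = 0.76379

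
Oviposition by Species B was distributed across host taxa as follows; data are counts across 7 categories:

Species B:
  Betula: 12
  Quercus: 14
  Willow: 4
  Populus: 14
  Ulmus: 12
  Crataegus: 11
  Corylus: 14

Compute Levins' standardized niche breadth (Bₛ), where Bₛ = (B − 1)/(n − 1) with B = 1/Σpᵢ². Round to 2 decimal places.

0.91

Proportions for Species B (n=81): 12/81=0.1481, 14/81=0.1728, 4/81=0.0494, 14/81=0.1728, 12/81=0.1481, 11/81=0.1358, 14/81=0.1728
Σpᵢ² = 0.1481² + 0.1728² + 0.0494² + 0.1728² + 0.1481² + 0.1358² + 0.1728² = 0.021934 + 0.029860 + 0.002440 + 0.029860 + 0.021934 + 0.018442 + 0.029860 = 0.154330
B = 1 / 0.154330 = 6.4796
Bₛ = (B − 1)/(n − 1) = (6.4796 − 1)/(7 − 1) = 5.4796/6 = 0.9133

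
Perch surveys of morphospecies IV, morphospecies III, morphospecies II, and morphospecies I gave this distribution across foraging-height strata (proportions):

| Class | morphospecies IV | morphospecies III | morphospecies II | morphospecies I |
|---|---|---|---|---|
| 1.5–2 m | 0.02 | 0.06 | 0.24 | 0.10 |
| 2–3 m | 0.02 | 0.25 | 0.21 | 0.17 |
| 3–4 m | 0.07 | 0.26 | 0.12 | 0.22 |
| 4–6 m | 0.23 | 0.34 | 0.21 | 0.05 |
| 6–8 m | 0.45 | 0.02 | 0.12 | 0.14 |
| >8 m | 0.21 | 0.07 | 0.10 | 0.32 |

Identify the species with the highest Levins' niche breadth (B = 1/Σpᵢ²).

morphospecies II

Σp_IVᵢ² = 0.02² + 0.02² + 0.07² + 0.23² + 0.45² + 0.21² = 0.0004 + 0.0004 + 0.0049 + 0.0529 + 0.2025 + 0.0441 = 0.3052
B_IV = 1 / 0.3052 = 3.2765
Σp_IIIᵢ² = 0.06² + 0.25² + 0.26² + 0.34² + 0.02² + 0.07² = 0.0036 + 0.0625 + 0.0676 + 0.1156 + 0.0004 + 0.0049 = 0.2546
B_III = 1 / 0.2546 = 3.9277
Σp_IIᵢ² = 0.24² + 0.21² + 0.12² + 0.21² + 0.12² + 0.10² = 0.0576 + 0.0441 + 0.0144 + 0.0441 + 0.0144 + 0.0100 = 0.1846
B_II = 1 / 0.1846 = 5.4171
Σp_Iᵢ² = 0.10² + 0.17² + 0.22² + 0.05² + 0.14² + 0.32² = 0.0100 + 0.0289 + 0.0484 + 0.0025 + 0.0196 + 0.1024 = 0.2118
B_I = 1 / 0.2118 = 4.7214
Highest B → broadest niche (most generalist): morphospecies II (B = 5.42).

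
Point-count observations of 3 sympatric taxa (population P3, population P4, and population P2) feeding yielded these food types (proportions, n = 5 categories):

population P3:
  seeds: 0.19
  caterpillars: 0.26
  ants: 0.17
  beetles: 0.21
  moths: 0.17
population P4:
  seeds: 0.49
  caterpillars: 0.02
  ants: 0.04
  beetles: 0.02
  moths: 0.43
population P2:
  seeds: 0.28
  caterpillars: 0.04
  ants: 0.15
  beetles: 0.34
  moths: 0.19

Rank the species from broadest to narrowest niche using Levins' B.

Σp_P3ᵢ² = 0.19² + 0.26² + 0.17² + 0.21² + 0.17² = 0.0361 + 0.0676 + 0.0289 + 0.0441 + 0.0289 = 0.2056
B_P3 = 1 / 0.2056 = 4.8638
Σp_P4ᵢ² = 0.49² + 0.02² + 0.04² + 0.02² + 0.43² = 0.2401 + 0.0004 + 0.0016 + 0.0004 + 0.1849 = 0.4274
B_P4 = 1 / 0.4274 = 2.3397
Σp_P2ᵢ² = 0.28² + 0.04² + 0.15² + 0.34² + 0.19² = 0.0784 + 0.0016 + 0.0225 + 0.1156 + 0.0361 = 0.2542
B_P2 = 1 / 0.2542 = 3.9339
Ranking by B (broadest → narrowest): population P3 (4.86) > population P2 (3.93) > population P4 (2.34)

population P3 > population P2 > population P4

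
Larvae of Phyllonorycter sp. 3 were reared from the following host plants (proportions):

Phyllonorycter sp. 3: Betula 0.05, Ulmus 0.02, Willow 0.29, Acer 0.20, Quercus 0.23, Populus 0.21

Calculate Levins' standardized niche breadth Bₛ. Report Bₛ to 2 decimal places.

0.69

Σpᵢ² = 0.05² + 0.02² + 0.29² + 0.20² + 0.23² + 0.21² = 0.0025 + 0.0004 + 0.0841 + 0.0400 + 0.0529 + 0.0441 = 0.2240
B = 1 / 0.2240 = 4.4643
Bₛ = (B − 1)/(n − 1) = (4.4643 − 1)/(6 − 1) = 3.4643/5 = 0.6929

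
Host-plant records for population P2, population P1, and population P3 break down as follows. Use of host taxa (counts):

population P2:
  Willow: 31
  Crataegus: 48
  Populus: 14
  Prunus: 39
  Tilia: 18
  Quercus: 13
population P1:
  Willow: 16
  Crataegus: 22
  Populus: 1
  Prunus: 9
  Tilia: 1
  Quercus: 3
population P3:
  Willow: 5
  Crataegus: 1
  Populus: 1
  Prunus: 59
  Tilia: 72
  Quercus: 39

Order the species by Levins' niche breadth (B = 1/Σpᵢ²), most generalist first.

population P2 > population P1 > population P3

Proportions for population P2 (n=163): 31/163=0.1902, 48/163=0.2945, 14/163=0.0859, 39/163=0.2393, 18/163=0.1104, 13/163=0.0798
Proportions for population P1 (n=52): 16/52=0.3077, 22/52=0.4231, 1/52=0.0192, 9/52=0.1731, 1/52=0.0192, 3/52=0.0577
Proportions for population P3 (n=177): 5/177=0.0282, 1/177=0.0056, 1/177=0.0056, 59/177=0.3333, 72/177=0.4068, 39/177=0.2203
Σp_P2ᵢ² = 0.1902² + 0.2945² + 0.0859² + 0.2393² + 0.1104² + 0.0798² = 0.036176 + 0.086730 + 0.007379 + 0.057264 + 0.012188 + 0.006368 = 0.206105
B_P2 = 1 / 0.206105 = 4.8519
Σp_P1ᵢ² = 0.3077² + 0.4231² + 0.0192² + 0.1731² + 0.0192² + 0.0577² = 0.094679 + 0.179014 + 0.000369 + 0.029964 + 0.000369 + 0.003329 = 0.307724
B_P1 = 1 / 0.307724 = 3.2497
Σp_P3ᵢ² = 0.0282² + 0.0056² + 0.0056² + 0.3333² + 0.4068² + 0.2203² = 0.000795 + 0.000031 + 0.000031 + 0.111089 + 0.165486 + 0.048532 = 0.325964
B_P3 = 1 / 0.325964 = 3.0678
Ranking by B (broadest → narrowest): population P2 (4.85) > population P1 (3.25) > population P3 (3.07)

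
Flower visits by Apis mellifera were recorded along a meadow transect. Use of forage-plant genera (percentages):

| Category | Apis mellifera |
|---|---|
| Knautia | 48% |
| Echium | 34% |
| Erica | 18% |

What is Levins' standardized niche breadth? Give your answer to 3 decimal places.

0.821

Convert percentages to proportions (divide by 100).
Σpᵢ² = 0.48² + 0.34² + 0.18² = 0.2304 + 0.1156 + 0.0324 = 0.3784
B = 1 / 0.3784 = 2.64271
Bₛ = (B − 1)/(n − 1) = (2.64271 − 1)/(3 − 1) = 1.64271/2 = 0.82136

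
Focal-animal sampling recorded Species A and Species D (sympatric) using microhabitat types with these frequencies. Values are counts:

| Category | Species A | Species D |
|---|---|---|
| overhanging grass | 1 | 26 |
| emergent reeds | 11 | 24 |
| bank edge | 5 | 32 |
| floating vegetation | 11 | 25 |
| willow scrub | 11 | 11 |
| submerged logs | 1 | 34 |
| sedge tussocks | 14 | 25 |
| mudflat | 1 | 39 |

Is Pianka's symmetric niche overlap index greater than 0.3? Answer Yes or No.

Proportions for Species A (n=55): 1/55=0.0182, 11/55=0.2000, 5/55=0.0909, 11/55=0.2000, 11/55=0.2000, 1/55=0.0182, 14/55=0.2545, 1/55=0.0182
Proportions for Species D (n=216): 26/216=0.1204, 24/216=0.1111, 32/216=0.1481, 25/216=0.1157, 11/216=0.0509, 34/216=0.1574, 25/216=0.1157, 39/216=0.1806
Σ p₁ᵢp₂ᵢ = 0.002191 + 0.022220 + 0.013462 + 0.023140 + 0.010180 + 0.002865 + 0.029446 + 0.003287 = 0.106791
Σp_1ᵢ² = 0.0182² + 0.2000² + 0.0909² + 0.2000² + 0.2000² + 0.0182² + 0.2545² + 0.0182² = 0.000331 + 0.040000 + 0.008263 + 0.040000 + 0.040000 + 0.000331 + 0.064770 + 0.000331 = 0.194026
Σp_2ᵢ² = 0.1204² + 0.1111² + 0.1481² + 0.1157² + 0.0509² + 0.1574² + 0.1157² + 0.1806² = 0.014496 + 0.012343 + 0.021934 + 0.013386 + 0.002591 + 0.024775 + 0.013386 + 0.032616 = 0.135527
O = 0.106791 / √(0.194026 × 0.135527) = 0.106791 / 0.1621597 = 0.6586
O = 0.6586 > 0.3 → Yes.

Yes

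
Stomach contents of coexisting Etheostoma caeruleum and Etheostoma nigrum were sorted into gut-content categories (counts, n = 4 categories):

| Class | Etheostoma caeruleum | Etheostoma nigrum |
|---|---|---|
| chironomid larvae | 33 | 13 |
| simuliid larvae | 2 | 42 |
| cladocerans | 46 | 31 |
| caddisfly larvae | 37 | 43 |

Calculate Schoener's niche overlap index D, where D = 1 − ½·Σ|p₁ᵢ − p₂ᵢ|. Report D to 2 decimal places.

0.67

Proportions for Etheostoma caeruleum (n=118): 33/118=0.2797, 2/118=0.0169, 46/118=0.3898, 37/118=0.3136
Proportions for Etheostoma nigrum (n=129): 13/129=0.1008, 42/129=0.3256, 31/129=0.2403, 43/129=0.3333
Σ|p₁ᵢ − p₂ᵢ| = 0.1789 + 0.3087 + 0.1495 + 0.0197 = 0.6568
D = 1 − ½ × 0.6568 = 1 − 0.32840 = 0.67160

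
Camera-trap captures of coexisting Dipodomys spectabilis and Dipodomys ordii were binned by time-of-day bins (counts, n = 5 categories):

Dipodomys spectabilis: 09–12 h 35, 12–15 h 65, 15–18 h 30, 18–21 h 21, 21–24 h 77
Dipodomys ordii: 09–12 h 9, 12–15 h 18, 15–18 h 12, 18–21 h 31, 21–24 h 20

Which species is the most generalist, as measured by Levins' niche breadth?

Dipodomys ordii

Proportions for Dipodomys spectabilis (n=228): 35/228=0.1535, 65/228=0.2851, 30/228=0.1316, 21/228=0.0921, 77/228=0.3377
Proportions for Dipodomys ordii (n=90): 9/90=0.1000, 18/90=0.2000, 12/90=0.1333, 31/90=0.3444, 20/90=0.2222
Σp_specᵢ² = 0.1535² + 0.2851² + 0.1316² + 0.0921² + 0.3377² = 0.023562 + 0.081282 + 0.017319 + 0.008482 + 0.114041 = 0.244686
B_spec = 1 / 0.244686 = 4.0869
Σp_ordiᵢ² = 0.1000² + 0.2000² + 0.1333² + 0.3444² + 0.2222² = 0.010000 + 0.040000 + 0.017769 + 0.118611 + 0.049373 = 0.235753
B_ordi = 1 / 0.235753 = 4.2417
Highest B → broadest niche (most generalist): Dipodomys ordii (B = 4.24).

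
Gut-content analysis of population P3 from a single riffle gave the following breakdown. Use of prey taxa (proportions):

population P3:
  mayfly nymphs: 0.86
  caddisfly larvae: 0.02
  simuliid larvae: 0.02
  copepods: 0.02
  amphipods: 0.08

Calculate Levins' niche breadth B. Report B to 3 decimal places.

1.338

Σpᵢ² = 0.86² + 0.02² + 0.02² + 0.02² + 0.08² = 0.7396 + 0.0004 + 0.0004 + 0.0004 + 0.0064 = 0.7472
B = 1 / 0.7472 = 1.33833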